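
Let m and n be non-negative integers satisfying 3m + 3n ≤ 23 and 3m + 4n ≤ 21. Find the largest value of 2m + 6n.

(m,n)=(0,5): 3·0+3·5=15≤23, 3·0+4·5=20≤21, objective 30.
(m,n)=(1,4): 3·1+3·4=15≤23, 3·1+4·4=19≤21, objective 26.
(m,n)=(0,4): 3·0+3·4=12≤23, 3·0+4·4=16≤21, objective 24.
Maximum is 30 at (m,n)=(0,5).

30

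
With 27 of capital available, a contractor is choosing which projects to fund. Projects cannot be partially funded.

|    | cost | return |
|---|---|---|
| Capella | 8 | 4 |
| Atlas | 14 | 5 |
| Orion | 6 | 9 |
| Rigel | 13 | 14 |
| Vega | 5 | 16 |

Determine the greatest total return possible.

This is a 0-1 knapsack instance.
Allowing fractional choices, the relaxed optimum would be about 40.5, but projects are indivisible.
Capella + Rigel + Vega: cost 8 + 13 + 5 = 26 ≤ 27, return 4 + 14 + 16 = 34.
Rigel + Vega: cost 13 + 5 = 18 ≤ 27, return 14 + 16 = 30.
Orion + Rigel + Vega: cost 6 + 13 + 5 = 24 ≤ 27, return 9 + 14 + 16 = 39.
Best is Orion, Rigel, and Vega with total return 39.

39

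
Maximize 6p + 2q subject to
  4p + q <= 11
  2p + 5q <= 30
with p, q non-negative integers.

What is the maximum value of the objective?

18

The continuous relaxation peaks at (1.39, 5.44) with value 19.22; rounding to a feasible lattice point costs some objective.
(p,q)=(2,3): 4·2+1·3=11≤11, 2·2+5·3=19≤30, objective 18.
(p,q)=(1,5): 4·1+1·5=9≤11, 2·1+5·5=27≤30, objective 16.
(p,q)=(2,2): 4·2+1·2=10≤11, 2·2+5·2=14≤30, objective 16.
Maximum is 18 at (p,q)=(2,3).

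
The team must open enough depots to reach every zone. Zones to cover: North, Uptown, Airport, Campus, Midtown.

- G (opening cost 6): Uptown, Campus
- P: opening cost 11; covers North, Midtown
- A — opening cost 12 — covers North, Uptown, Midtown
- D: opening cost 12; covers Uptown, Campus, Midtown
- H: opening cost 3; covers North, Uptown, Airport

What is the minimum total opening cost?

This is an integer covering problem.
The greedy cost-per-new-zone heuristic would pick H, G, and P for 20, but a cheaper cover exists.
Choose D and H: together they cover North, Uptown, Airport, Campus, Midtown — every zone.
Total opening cost: 12 + 3 = 15.
No cover costs less than 15.

15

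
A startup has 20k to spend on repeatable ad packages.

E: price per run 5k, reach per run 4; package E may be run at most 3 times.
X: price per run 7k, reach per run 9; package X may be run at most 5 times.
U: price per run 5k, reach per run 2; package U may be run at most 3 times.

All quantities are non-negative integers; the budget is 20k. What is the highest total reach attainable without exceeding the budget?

2×X and 1×U: price 19 ≤ 20, reach 2·9 + 1·2 = 20.
1×E and 2×X: price 19 ≤ 20, reach 1·4 + 2·9 = 22.
Best is 22.

22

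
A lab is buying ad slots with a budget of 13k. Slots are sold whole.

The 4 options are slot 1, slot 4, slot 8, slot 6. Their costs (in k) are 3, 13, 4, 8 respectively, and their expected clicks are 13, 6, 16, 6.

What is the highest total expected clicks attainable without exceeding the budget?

Allowing fractional choices, the relaxed optimum would be about 33.5, but ad slots are indivisible.
slot 1 + slot 8: cost 3 + 4 = 7 ≤ 13, expected clicks 13 + 16 = 29.
slot 8 + slot 6: cost 4 + 8 = 12 ≤ 13, expected clicks 16 + 6 = 22.
slot 1 + slot 6: cost 3 + 8 = 11 ≤ 13, expected clicks 13 + 6 = 19.
Best is slot 1 and slot 8 with total expected clicks 29.

29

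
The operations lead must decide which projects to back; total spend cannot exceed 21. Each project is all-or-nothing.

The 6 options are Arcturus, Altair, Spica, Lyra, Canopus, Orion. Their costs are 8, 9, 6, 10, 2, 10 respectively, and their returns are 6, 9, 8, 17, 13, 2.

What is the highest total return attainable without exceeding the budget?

This is an integer program with binary decision variables.
Allowing fractional choices, the relaxed optimum would be about 41.0, but projects are indivisible.
Arcturus + Lyra + Canopus: cost 8 + 10 + 2 = 20 ≤ 21, return 6 + 17 + 13 = 36.
Spica + Lyra + Canopus: cost 6 + 10 + 2 = 18 ≤ 21, return 8 + 17 + 13 = 38.
Altair + Lyra + Canopus: cost 9 + 10 + 2 = 21 ≤ 21, return 9 + 17 + 13 = 39.
Best is Altair, Lyra, and Canopus with total return 39.

39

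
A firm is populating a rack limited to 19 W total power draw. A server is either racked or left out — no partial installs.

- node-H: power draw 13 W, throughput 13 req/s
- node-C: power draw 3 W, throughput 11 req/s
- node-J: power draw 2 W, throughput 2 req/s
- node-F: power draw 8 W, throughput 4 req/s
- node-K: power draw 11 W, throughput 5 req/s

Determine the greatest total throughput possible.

26

Allowing fractional choices, the relaxed optimum would be about 26.5, but servers are indivisible.
node-H + node-C + node-J: power draw 13 + 3 + 2 = 18 ≤ 19, throughput 13 + 11 + 2 = 26.
node-H + node-C: power draw 13 + 3 = 16 ≤ 19, throughput 13 + 11 = 24.
Best is node-H, node-C, and node-J with total throughput 26.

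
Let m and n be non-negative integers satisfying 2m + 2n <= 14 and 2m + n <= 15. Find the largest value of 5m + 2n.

(m,n)=(7,0): 2·7+2·0=14≤14, 2·7+1·0=14≤15, objective 35.
(m,n)=(6,1): 2·6+2·1=14≤14, 2·6+1·1=13≤15, objective 32.
No feasible integer point exceeds 35.

35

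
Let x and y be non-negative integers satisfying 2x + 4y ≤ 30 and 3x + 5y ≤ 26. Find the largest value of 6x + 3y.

48

(x,y)=(8,0) is feasible, giving 48.
(x,y)=(7,1) is feasible, giving 45.
(x,y)=(7,0) is feasible, giving 42.
No feasible integer point exceeds 48.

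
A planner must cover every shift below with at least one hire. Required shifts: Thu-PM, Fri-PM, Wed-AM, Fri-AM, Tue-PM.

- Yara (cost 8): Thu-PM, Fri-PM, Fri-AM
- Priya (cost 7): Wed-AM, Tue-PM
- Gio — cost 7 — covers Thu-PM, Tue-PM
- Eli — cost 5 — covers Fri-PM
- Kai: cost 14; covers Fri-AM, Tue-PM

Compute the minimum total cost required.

15

This is a weighted set-cover instance.
Choose Yara and Priya: together they cover Thu-PM, Fri-PM, Wed-AM, Fri-AM, Tue-PM — every shift.
Total cost: 8 + 7 = 15.
No cover costs less than 15.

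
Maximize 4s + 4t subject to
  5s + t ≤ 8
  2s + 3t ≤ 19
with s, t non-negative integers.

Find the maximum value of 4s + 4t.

(s,t)=(0,6) is feasible, giving 24.
(s,t)=(0,5) is feasible, giving 20.
Maximum is 24 at (s,t)=(0,6).

24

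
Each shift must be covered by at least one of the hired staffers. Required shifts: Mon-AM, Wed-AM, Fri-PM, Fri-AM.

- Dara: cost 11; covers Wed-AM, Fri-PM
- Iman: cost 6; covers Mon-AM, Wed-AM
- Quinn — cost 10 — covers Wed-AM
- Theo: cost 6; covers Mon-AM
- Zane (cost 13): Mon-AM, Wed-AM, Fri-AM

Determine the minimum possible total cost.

This is an integer covering problem.
The greedy cost-per-new-shift heuristic would pick Iman, Dara, and Zane for 30, but a cheaper cover exists.
Choose Dara and Zane: together they cover Mon-AM, Wed-AM, Fri-PM, Fri-AM — every shift.
Total cost: 11 + 13 = 24.
No cover costs less than 24.

24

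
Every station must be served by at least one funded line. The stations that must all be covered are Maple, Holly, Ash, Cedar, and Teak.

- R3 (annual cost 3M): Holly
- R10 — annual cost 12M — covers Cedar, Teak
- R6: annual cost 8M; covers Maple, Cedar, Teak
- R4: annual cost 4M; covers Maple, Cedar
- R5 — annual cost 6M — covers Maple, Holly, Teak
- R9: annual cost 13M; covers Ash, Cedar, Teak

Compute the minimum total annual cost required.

This is an integer covering problem.
The greedy cost-per-new-station heuristic would pick R4, R3, R5, and R9 for 26, but a cheaper cover exists.
Choose R5 and R9: together they cover Maple, Holly, Ash, Cedar, Teak — every station.
Total annual cost: 6 + 13 = 19.
No cover costs less than 19.

19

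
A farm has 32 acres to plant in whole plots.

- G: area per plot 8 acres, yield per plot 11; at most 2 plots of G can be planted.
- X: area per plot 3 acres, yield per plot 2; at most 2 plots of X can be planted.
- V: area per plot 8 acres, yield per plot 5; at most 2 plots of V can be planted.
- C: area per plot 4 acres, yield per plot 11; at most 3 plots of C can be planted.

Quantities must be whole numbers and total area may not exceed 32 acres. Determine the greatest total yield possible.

57

C has the best ratio (11/4); taking only C gives at most 3×11 = 33 (stopped by the supply cap of 3).
Mixing does better — 2×G, 1×X, and 3×C: area 31 ≤ 32, yield 2·11 + 1·2 + 3·11 = 57.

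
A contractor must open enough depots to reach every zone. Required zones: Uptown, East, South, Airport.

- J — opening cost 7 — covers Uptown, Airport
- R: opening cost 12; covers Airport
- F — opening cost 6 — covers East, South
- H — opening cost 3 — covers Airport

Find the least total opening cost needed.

13

The greedy cost-per-new-zone heuristic would pick F, H, and J for 16, but a cheaper cover exists.
Choose J and F: together they cover Uptown, East, South, Airport — every zone.
Total opening cost: 7 + 6 = 13.
No cover costs less than 13.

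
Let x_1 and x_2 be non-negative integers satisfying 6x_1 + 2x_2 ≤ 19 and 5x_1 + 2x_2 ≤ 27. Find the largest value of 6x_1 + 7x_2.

63

(x_1,x_2)=(0,9): 6·0+2·9=18≤19, 5·0+2·9=18≤27, objective 63.
(x_1,x_2)=(0,8): 6·0+2·8=16≤19, 5·0+2·8=16≤27, objective 56.
Maximum is 63 at (x_1,x_2)=(0,9).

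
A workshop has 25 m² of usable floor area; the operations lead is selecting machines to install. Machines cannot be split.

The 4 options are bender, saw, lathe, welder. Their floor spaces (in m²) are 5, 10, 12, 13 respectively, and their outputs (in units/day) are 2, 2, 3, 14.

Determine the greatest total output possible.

17

Allowing fractional choices, the relaxed optimum would be about 17.8, but machines are indivisible.
bender + welder: floor space 5 + 13 = 18 ≤ 25, output 2 + 14 = 16.
lathe + welder: floor space 12 + 13 = 25 ≤ 25, output 3 + 14 = 17.
saw + welder: floor space 10 + 13 = 23 ≤ 25, output 2 + 14 = 16.
Best is lathe and welder with total output 17.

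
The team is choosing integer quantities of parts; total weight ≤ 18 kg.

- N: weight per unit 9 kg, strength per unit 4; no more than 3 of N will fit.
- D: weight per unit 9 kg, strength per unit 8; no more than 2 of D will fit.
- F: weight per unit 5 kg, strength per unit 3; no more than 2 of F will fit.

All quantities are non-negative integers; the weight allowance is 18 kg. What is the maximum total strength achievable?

1×N and 1×D: weight 18 ≤ 18, strength 1·4 + 1·8 = 12.
2×D: weight 18 ≤ 18, strength 2·8 = 16.
Best is 16.

16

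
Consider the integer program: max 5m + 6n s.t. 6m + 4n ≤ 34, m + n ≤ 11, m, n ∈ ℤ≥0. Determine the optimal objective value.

Relaxing integrality, the LP optimum is 51.00 at (m,n) = (0, 8.5), which is not an integer point.
(m,n)=(0,8): 6·0+4·8=32≤34, 1·0+1·8=8≤11, objective 48.
(m,n)=(1,7): 6·1+4·7=34≤34, 1·1+1·7=8≤11, objective 47.
(m,n)=(0,7): 6·0+4·7=28≤34, 1·0+1·7=7≤11, objective 42.
No feasible integer point exceeds 48.

48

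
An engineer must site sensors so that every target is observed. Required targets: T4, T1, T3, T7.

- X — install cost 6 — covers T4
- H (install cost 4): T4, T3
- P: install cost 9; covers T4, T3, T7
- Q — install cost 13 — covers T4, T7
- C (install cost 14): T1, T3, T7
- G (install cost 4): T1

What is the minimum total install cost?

13

This is a weighted set-cover instance.
The greedy cost-per-new-target heuristic would pick H, G, and P for 17, but a cheaper cover exists.
Choose P and G: together they cover T4, T1, T3, T7 — every target.
Total install cost: 9 + 4 = 13.
No cover costs less than 13.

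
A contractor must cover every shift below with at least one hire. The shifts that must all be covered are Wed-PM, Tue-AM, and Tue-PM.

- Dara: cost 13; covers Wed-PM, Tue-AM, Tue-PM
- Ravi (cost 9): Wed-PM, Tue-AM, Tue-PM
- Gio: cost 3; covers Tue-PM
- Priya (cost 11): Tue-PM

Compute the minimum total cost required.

9

Ravi alone covers Wed-PM, Tue-AM, Tue-PM — every shift.
Total cost: 9.
No cover costs less than 9.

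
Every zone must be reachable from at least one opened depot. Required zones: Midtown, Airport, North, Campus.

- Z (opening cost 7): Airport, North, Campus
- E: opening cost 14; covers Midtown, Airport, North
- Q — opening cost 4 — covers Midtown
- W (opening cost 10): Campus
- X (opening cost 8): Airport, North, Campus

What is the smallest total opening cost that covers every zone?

This is an integer covering problem.
Choose Z and Q: together they cover Midtown, Airport, North, Campus — every zone.
Total opening cost: 7 + 4 = 11.
No cover costs less than 11.

11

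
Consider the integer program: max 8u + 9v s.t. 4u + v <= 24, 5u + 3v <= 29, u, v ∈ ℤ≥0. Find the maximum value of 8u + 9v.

The continuous relaxation peaks at (0, 9.67) with value 87.00; rounding to a feasible lattice point costs some objective.
(u,v)=(0,9): 4·0+1·9=9≤24, 5·0+3·9=27≤29, objective 81.
(u,v)=(1,8): 4·1+1·8=12≤24, 5·1+3·8=29≤29, objective 80.
Maximum is 81 at (u,v)=(0,9).

81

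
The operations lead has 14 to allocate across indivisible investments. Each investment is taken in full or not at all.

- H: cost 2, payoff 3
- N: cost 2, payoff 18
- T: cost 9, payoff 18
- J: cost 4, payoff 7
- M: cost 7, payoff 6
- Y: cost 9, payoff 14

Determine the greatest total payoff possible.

H + N + T: cost 2 + 2 + 9 = 13 ≤ 14, payoff 3 + 18 + 18 = 39.
N + T: cost 2 + 9 = 11 ≤ 14, payoff 18 + 18 = 36.
Best is H, N, and T with total payoff 39.

39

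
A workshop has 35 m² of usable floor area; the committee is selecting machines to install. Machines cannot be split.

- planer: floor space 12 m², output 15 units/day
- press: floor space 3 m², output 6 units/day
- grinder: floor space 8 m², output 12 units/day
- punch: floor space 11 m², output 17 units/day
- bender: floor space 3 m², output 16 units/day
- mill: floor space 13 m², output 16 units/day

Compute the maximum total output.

61

Treat it as a binary knapsack problem.
press + punch + bender + mill: floor space 3 + 11 + 3 + 13 = 30 ≤ 35, output 6 + 17 + 16 + 16 = 55.
planer + grinder + punch + bender: floor space 12 + 8 + 11 + 3 = 34 ≤ 35, output 15 + 12 + 17 + 16 = 60.
grinder + punch + bender + mill: floor space 8 + 11 + 3 + 13 = 35 ≤ 35, output 12 + 17 + 16 + 16 = 61.
Best is grinder, punch, bender, and mill with total output 61.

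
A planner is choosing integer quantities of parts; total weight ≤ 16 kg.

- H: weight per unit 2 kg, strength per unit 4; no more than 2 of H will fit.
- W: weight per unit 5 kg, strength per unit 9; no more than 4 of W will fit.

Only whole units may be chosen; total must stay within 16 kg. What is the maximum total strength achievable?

H has the best ratio (4/2); taking only H gives at most 2×4 = 8 (stopped by the supply cap of 2).
Mixing does better — 3×W: weight 15 ≤ 16, strength 3·9 = 27.

27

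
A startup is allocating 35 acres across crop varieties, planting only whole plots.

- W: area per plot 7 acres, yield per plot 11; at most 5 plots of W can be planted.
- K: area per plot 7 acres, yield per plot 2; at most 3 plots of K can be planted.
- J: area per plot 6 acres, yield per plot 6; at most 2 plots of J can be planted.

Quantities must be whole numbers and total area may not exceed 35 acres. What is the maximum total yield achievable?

55

This is a bounded integer knapsack.
W has the best ratio (11/7); taking only W gives at most 5×11 = 55 (stopped by the area limit).
Optimal: 5×W: area 35 ≤ 35, yield 5·11 = 55.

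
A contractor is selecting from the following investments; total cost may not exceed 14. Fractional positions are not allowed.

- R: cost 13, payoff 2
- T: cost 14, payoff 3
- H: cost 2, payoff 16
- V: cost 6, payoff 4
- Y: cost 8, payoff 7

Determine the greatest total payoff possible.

This is an integer program with binary decision variables.
Take H and Y: cost 2 + 8 = 10 ≤ 14, payoff 16 + 7 = 23.
No other feasible combination does better.

23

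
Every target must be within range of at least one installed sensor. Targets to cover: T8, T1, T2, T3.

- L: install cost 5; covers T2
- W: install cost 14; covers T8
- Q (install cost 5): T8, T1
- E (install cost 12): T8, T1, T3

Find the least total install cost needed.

17

The greedy cost-per-new-target heuristic would pick Q, L, and E for 22, but a cheaper cover exists.
Choose L and E: together they cover T8, T1, T2, T3 — every target.
Total install cost: 5 + 12 = 17.
No cover costs less than 17.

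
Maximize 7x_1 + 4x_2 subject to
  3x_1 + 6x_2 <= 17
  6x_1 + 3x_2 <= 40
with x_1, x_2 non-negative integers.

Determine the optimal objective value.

35

(x_1,x_2)=(5,0) is feasible, giving 35.
(x_1,x_2)=(4,0) is feasible, giving 28.
No feasible integer point exceeds 35.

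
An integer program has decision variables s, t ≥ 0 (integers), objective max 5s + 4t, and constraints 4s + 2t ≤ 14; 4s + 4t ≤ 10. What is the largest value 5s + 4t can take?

(s,t)=(2,0) is feasible, giving 10.
(s,t)=(1,1) is feasible, giving 9.
(s,t)=(1,0) is feasible, giving 5.
No feasible integer point exceeds 10.

10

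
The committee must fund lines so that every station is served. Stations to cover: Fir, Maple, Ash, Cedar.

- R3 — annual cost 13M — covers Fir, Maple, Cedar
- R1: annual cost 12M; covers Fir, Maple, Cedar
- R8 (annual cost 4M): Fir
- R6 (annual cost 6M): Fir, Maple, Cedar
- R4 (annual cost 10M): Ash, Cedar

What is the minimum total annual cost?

Choose R6 and R4: together they cover Fir, Maple, Ash, Cedar — every station.
Total annual cost: 6 + 10 = 16.
No cover costs less than 16.

16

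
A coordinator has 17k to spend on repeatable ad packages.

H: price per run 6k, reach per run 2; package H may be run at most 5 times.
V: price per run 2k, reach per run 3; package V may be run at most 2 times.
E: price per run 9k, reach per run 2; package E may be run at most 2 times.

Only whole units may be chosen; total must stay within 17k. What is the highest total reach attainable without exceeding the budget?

This is a bounded integer knapsack.
V has the best ratio (3/2); taking only V gives at most 2×3 = 6 (stopped by the supply cap of 2).
Mixing does better — 2×H and 2×V: price 16 ≤ 17, reach 2·2 + 2·3 = 10.

10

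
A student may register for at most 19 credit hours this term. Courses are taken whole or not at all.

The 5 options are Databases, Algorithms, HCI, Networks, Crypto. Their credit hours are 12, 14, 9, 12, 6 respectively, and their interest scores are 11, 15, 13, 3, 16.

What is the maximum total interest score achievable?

Allowing fractional choices, the relaxed optimum would be about 33.3, but courses are indivisible.
HCI + Crypto: credit hours 9 + 6 = 15 ≤ 19, interest score 13 + 16 = 29.
Databases + Crypto: credit hours 12 + 6 = 18 ≤ 19, interest score 11 + 16 = 27.
Best is HCI and Crypto with total interest score 29.

29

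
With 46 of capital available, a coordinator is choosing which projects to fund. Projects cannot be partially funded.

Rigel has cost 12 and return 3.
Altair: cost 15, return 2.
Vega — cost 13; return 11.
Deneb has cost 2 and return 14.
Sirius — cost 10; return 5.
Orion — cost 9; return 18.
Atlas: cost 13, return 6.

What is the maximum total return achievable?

51

This is an integer program with binary decision variables.
Allowing fractional choices, the relaxed optimum would be about 53.5, but projects are indivisible.
Vega + Deneb + Orion + Atlas: cost 13 + 2 + 9 + 13 = 37 ≤ 46, return 11 + 14 + 18 + 6 = 49.
Vega + Deneb + Sirius + Orion: cost 13 + 2 + 10 + 9 = 34 ≤ 46, return 11 + 14 + 5 + 18 = 48.
Rigel + Vega + Deneb + Sirius + Orion: cost 12 + 13 + 2 + 10 + 9 = 46 ≤ 46, return 3 + 11 + 14 + 5 + 18 = 51.
Best is Rigel, Vega, Deneb, Sirius, and Orion with total return 51.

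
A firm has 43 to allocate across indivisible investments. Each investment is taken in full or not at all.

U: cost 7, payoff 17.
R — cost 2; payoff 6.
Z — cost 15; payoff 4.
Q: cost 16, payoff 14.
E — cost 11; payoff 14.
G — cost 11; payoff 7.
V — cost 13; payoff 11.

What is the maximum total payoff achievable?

51

U + R + Q + E: cost 7 + 2 + 16 + 11 = 36 ≤ 43, payoff 17 + 6 + 14 + 14 = 51.
U + E + G + V: cost 7 + 11 + 11 + 13 = 42 ≤ 43, payoff 17 + 14 + 7 + 11 = 49.
Best is U, R, Q, and E with total payoff 51.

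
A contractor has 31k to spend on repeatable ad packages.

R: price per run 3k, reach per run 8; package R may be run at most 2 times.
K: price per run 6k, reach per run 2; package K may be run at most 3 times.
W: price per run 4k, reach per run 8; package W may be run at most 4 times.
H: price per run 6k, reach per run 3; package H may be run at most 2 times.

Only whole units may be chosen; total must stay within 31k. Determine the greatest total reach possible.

51

2×R, 1×K, and 4×W: price 28 ≤ 31, reach 2·8 + 1·2 + 4·8 = 50.
2×R, 4×W, and 1×H: price 28 ≤ 31, reach 2·8 + 4·8 + 1·3 = 51.
Best is 51.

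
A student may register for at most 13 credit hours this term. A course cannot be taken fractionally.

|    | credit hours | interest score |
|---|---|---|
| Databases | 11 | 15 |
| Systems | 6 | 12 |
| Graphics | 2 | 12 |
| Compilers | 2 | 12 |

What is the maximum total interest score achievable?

Treat it as a binary knapsack problem.
Databases + Graphics: credit hours 11 + 2 = 13 ≤ 13, interest score 15 + 12 = 27.
Systems + Graphics + Compilers: credit hours 6 + 2 + 2 = 10 ≤ 13, interest score 12 + 12 + 12 = 36.
Best is Systems, Graphics, and Compilers with total interest score 36.

36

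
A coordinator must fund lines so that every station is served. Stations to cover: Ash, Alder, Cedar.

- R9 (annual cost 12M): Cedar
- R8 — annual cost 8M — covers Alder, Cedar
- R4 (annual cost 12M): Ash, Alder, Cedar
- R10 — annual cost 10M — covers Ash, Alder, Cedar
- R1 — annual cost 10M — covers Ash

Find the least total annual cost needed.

R10 alone covers Ash, Alder, Cedar — every station.
Total annual cost: 10.
No cover costs less than 10.

10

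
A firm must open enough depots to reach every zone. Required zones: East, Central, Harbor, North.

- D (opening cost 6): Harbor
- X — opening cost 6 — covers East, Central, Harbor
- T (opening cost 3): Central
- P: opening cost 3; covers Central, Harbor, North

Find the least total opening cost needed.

This is a weighted set-cover instance.
Choose X and P: together they cover East, Central, Harbor, North — every zone.
Total opening cost: 6 + 3 = 9.
No cover costs less than 9.

9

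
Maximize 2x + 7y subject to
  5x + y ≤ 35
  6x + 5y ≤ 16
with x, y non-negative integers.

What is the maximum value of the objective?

(x,y)=(0,3) is feasible, giving 21.
(x,y)=(1,2) is feasible, giving 16.
(x,y)=(0,2) is feasible, giving 14.
The best lattice point is (0,3), giving 21.

21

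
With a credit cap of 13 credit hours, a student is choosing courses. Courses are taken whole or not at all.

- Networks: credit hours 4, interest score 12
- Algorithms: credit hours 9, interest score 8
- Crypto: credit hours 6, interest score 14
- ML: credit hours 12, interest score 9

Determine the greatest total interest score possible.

This is a 0-1 knapsack instance.
Allowing fractional choices, the relaxed optimum would be about 28.7, but courses are indivisible.
Networks + Crypto: credit hours 4 + 6 = 10 ≤ 13, interest score 12 + 14 = 26.
Networks + Algorithms: credit hours 4 + 9 = 13 ≤ 13, interest score 12 + 8 = 20.
Crypto: credit hours 6 ≤ 13, interest score 14.
Best is Networks and Crypto with total interest score 26.

26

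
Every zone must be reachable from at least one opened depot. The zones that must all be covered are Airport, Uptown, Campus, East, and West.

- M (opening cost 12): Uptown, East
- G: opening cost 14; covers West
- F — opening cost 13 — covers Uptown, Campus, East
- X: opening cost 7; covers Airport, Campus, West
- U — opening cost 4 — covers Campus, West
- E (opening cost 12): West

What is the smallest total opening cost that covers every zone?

19

The greedy cost-per-new-zone heuristic would pick U, M, and X for 23, but a cheaper cover exists.
Choose M and X: together they cover Airport, Uptown, Campus, East, West — every zone.
Total opening cost: 12 + 7 = 19.
No cover costs less than 19.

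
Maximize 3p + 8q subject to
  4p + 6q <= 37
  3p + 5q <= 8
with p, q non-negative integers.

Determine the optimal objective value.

11

The continuous relaxation peaks at (0, 1.6) with value 12.80; rounding to a feasible lattice point costs some objective.
(p,q)=(1,1): 4·1+6·1=10≤37, 3·1+5·1=8≤8, objective 11.
(p,q)=(0,1): 4·0+6·1=6≤37, 3·0+5·1=5≤8, objective 8.
No feasible integer point exceeds 11.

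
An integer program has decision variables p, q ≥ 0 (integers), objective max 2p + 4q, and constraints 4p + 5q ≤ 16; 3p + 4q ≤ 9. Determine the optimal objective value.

8

(p,q)=(0,2) is feasible, giving 8.
(p,q)=(1,1) is feasible, giving 6.
No feasible integer point exceeds 8.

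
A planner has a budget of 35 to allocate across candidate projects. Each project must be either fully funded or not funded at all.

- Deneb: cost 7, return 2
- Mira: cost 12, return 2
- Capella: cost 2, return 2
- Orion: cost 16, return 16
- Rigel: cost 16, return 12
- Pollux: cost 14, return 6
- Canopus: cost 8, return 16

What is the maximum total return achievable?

Capella + Orion + Canopus: cost 2 + 16 + 8 = 26 ≤ 35, return 2 + 16 + 16 = 34.
Deneb + Capella + Orion + Canopus: cost 7 + 2 + 16 + 8 = 33 ≤ 35, return 2 + 2 + 16 + 16 = 36.
Best is Deneb, Capella, Orion, and Canopus with total return 36.

36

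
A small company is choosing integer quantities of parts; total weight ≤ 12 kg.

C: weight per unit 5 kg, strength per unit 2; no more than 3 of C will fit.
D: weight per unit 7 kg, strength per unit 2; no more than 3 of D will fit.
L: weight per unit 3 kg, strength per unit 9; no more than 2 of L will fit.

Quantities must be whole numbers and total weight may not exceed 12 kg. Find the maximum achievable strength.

20

This is a bounded integer knapsack.
L has the best ratio (9/3); taking only L gives at most 2×9 = 18 (stopped by the supply cap of 2).
Mixing does better — 1×C and 2×L: weight 11 ≤ 12, strength 1·2 + 2·9 = 20.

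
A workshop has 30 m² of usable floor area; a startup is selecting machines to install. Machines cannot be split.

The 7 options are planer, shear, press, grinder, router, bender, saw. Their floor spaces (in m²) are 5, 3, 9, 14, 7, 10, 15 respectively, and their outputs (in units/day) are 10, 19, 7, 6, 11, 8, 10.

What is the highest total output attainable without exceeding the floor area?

planer + shear + router + saw: floor space 5 + 3 + 7 + 15 = 30 ≤ 30, output 10 + 19 + 11 + 10 = 50.
planer + shear + router + bender: floor space 5 + 3 + 7 + 10 = 25 ≤ 30, output 10 + 19 + 11 + 8 = 48.
Best is planer, shear, router, and saw with total output 50.

50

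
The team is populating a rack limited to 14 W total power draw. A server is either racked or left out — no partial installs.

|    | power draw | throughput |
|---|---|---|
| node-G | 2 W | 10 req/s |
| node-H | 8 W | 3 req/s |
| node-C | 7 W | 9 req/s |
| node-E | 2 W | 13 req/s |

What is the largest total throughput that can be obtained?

32

Treat it as a binary knapsack problem.
node-G + node-C + node-E: power draw 2 + 7 + 2 = 11 ≤ 14, throughput 10 + 9 + 13 = 32.
node-G + node-H + node-E: power draw 2 + 8 + 2 = 12 ≤ 14, throughput 10 + 3 + 13 = 26.
node-G + node-E: power draw 2 + 2 = 4 ≤ 14, throughput 10 + 13 = 23.
Best is node-G, node-C, and node-E with total throughput 32.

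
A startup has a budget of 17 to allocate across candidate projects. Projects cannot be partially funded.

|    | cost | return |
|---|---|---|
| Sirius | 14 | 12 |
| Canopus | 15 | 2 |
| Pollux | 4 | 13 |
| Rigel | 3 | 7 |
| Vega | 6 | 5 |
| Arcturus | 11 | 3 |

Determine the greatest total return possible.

25

Allowing fractional choices, the relaxed optimum would be about 28.6, but projects are indivisible.
Pollux + Rigel + Vega: cost 4 + 3 + 6 = 13 ≤ 17, return 13 + 7 + 5 = 25.
Sirius + Rigel: cost 14 + 3 = 17 ≤ 17, return 12 + 7 = 19.
Pollux + Rigel: cost 4 + 3 = 7 ≤ 17, return 13 + 7 = 20.
Best is Pollux, Rigel, and Vega with total return 25.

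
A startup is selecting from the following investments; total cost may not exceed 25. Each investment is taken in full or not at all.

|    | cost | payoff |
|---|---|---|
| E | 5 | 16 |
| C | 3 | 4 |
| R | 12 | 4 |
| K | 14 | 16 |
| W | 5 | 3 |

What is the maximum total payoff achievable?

Treat it as a binary knapsack problem.
Allowing fractional choices, the relaxed optimum would be about 37.8, but investments are indivisible.
E + C + K: cost 5 + 3 + 14 = 22 ≤ 25, payoff 16 + 4 + 16 = 36.
E + K + W: cost 5 + 14 + 5 = 24 ≤ 25, payoff 16 + 16 + 3 = 35.
Best is E, C, and K with total payoff 36.

36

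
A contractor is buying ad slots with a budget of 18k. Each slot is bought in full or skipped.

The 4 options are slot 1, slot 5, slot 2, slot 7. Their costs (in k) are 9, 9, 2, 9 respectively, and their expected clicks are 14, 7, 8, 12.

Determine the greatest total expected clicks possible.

slot 1 + slot 2: cost 9 + 2 = 11 ≤ 18, expected clicks 14 + 8 = 22.
slot 1 + slot 7: cost 9 + 9 = 18 ≤ 18, expected clicks 14 + 12 = 26.
Best is slot 1 and slot 7 with total expected clicks 26.

26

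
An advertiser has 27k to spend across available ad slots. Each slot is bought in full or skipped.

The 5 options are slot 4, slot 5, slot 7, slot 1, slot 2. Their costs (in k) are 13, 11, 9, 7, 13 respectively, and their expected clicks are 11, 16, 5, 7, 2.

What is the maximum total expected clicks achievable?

This is an integer program with binary decision variables.
slot 4 + slot 5: cost 13 + 11 = 24 ≤ 27, expected clicks 11 + 16 = 27.
slot 5 + slot 7 + slot 1: cost 11 + 9 + 7 = 27 ≤ 27, expected clicks 16 + 5 + 7 = 28.
slot 5 + slot 1: cost 11 + 7 = 18 ≤ 27, expected clicks 16 + 7 = 23.
Best is slot 5, slot 7, and slot 1 with total expected clicks 28.

28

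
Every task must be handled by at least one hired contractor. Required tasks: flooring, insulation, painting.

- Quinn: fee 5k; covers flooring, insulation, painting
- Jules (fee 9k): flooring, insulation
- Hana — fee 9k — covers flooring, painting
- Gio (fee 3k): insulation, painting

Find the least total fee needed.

5

Quinn alone covers flooring, insulation, painting — every task.
Total fee: 5.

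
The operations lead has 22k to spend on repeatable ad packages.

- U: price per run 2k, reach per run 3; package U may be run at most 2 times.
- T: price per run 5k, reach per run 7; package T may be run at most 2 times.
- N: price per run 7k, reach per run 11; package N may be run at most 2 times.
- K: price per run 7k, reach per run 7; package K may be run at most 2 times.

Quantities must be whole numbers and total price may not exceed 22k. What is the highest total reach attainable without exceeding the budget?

N has the best ratio (11/7); taking only N gives at most 2×11 = 22 (stopped by the supply cap of 2).
Mixing does better — 1×U, 1×T, and 2×N: price 21 ≤ 22, reach 1·3 + 1·7 + 2·11 = 32.

32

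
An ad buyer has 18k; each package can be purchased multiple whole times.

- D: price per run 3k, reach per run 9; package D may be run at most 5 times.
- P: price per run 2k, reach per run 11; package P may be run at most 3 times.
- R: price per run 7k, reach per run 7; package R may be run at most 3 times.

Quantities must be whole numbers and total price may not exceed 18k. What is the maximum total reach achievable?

Take 4×D and 3×P: price 18 ≤ 18, reach 4·9 + 3·11 = 69.
P has the best ratio (11/2) and is taken to its limit of 3; remaining capacity is filled optimally with the others.

69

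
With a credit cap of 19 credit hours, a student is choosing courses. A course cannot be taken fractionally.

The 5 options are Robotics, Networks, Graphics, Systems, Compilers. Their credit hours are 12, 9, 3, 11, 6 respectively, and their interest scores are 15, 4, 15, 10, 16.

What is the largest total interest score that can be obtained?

35

This is a 0-1 knapsack instance.
Networks + Graphics + Compilers: credit hours 9 + 3 + 6 = 18 ≤ 19, interest score 4 + 15 + 16 = 35.
Robotics + Compilers: credit hours 12 + 6 = 18 ≤ 19, interest score 15 + 16 = 31.
Graphics + Compilers: credit hours 3 + 6 = 9 ≤ 19, interest score 15 + 16 = 31.
Best is Networks, Graphics, and Compilers with total interest score 35.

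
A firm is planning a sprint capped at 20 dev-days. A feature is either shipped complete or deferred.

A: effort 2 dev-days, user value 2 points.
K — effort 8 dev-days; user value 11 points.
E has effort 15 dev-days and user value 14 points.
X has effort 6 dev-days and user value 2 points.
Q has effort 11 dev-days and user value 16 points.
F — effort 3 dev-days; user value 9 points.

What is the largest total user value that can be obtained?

27

Allowing fractional choices, the relaxed optimum would be about 33.2, but features are indivisible.
K + Q: effort 8 + 11 = 19 ≤ 20, user value 11 + 16 = 27.
X + Q + F: effort 6 + 11 + 3 = 20 ≤ 20, user value 2 + 16 + 9 = 27.
A + Q + F: effort 2 + 11 + 3 = 16 ≤ 20, user value 2 + 16 + 9 = 27.
The maximum user value is 27; one optimal choice is A, Q, and F.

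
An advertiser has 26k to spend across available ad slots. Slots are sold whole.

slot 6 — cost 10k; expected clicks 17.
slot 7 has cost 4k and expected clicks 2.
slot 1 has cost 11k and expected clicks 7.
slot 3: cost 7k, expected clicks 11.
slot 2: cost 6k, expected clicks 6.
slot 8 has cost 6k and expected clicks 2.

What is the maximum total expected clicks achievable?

34

slot 6 + slot 7 + slot 3: cost 10 + 4 + 7 = 21 ≤ 26, expected clicks 17 + 2 + 11 = 30.
slot 6 + slot 3 + slot 8: cost 10 + 7 + 6 = 23 ≤ 26, expected clicks 17 + 11 + 2 = 30.
slot 6 + slot 3 + slot 2: cost 10 + 7 + 6 = 23 ≤ 26, expected clicks 17 + 11 + 6 = 34.
Best is slot 6, slot 3, and slot 2 with total expected clicks 34.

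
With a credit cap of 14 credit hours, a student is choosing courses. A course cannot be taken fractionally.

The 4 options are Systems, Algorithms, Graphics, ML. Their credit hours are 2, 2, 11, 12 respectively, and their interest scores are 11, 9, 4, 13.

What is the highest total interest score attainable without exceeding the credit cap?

24

Allowing fractional choices, the relaxed optimum would be about 30.8, but courses are indivisible.
Systems + ML: credit hours 2 + 12 = 14 ≤ 14, interest score 11 + 13 = 24.
Algorithms + ML: credit hours 2 + 12 = 14 ≤ 14, interest score 9 + 13 = 22.
Systems + Algorithms: credit hours 2 + 2 = 4 ≤ 14, interest score 11 + 9 = 20.
Best is Systems and ML with total interest score 24.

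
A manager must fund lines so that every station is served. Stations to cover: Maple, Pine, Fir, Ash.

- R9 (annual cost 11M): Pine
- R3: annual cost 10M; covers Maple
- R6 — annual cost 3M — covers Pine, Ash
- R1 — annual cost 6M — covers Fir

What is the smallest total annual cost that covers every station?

19

Choose R3, R6, and R1: together they cover Maple, Pine, Fir, Ash — every station.
Total annual cost: 10 + 3 + 6 = 19.
No cover costs less than 19.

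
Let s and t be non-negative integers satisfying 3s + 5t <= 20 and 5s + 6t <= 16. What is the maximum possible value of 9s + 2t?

27

(s,t)=(3,0): 3·3+5·0=9≤20, 5·3+6·0=15≤16, objective 27.
(s,t)=(2,1): 3·2+5·1=11≤20, 5·2+6·1=16≤16, objective 20.
(s,t)=(2,0): 3·2+5·0=6≤20, 5·2+6·0=10≤16, objective 18.
The best lattice point is (3,0), giving 27.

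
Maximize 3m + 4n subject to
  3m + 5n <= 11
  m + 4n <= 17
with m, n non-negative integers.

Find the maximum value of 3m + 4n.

10

(m,n)=(2,1): 3·2+5·1=11≤11, 1·2+4·1=6≤17, objective 10.
(m,n)=(3,0): 3·3+5·0=9≤11, 1·3+4·0=3≤17, objective 9.
Maximum is 10 at (m,n)=(2,1).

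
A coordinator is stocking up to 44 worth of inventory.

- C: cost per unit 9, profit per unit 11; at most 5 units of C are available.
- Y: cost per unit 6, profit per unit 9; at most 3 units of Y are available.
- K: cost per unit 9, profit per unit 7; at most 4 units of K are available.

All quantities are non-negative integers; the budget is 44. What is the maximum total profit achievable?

3×C and 2×Y: cost 39 ≤ 44, profit 3·11 + 2·9 = 51.
4×C and 1×Y: cost 42 ≤ 44, profit 4·11 + 1·9 = 53.
Best is 53.

53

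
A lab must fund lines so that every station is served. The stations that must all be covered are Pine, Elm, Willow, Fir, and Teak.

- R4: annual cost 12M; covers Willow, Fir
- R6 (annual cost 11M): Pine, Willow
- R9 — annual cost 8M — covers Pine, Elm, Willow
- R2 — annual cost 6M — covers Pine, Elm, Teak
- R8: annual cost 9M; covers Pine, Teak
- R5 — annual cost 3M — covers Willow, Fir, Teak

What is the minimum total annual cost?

Choose R2 and R5: together they cover Pine, Elm, Willow, Fir, Teak — every station.
Total annual cost: 6 + 3 = 9.

9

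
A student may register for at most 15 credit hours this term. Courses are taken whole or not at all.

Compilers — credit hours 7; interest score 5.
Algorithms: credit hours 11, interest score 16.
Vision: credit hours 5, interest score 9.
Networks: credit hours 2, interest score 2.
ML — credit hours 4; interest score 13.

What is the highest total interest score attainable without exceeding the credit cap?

Algorithms + ML: credit hours 11 + 4 = 15 ≤ 15, interest score 16 + 13 = 29.
Vision + Networks + ML: credit hours 5 + 2 + 4 = 11 ≤ 15, interest score 9 + 2 + 13 = 24.
Vision + ML: credit hours 5 + 4 = 9 ≤ 15, interest score 9 + 13 = 22.
Best is Algorithms and ML with total interest score 29.

29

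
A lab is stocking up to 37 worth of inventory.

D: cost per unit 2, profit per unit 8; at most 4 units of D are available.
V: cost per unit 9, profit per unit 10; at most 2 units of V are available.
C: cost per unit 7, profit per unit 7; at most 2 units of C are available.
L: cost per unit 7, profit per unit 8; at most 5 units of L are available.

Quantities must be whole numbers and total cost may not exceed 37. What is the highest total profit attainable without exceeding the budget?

4×D, 1×C, and 3×L: cost 36 ≤ 37, profit 4·8 + 1·7 + 3·8 = 63.
4×D and 4×L: cost 36 ≤ 37, profit 4·8 + 4·8 = 64.
Best is 64.

64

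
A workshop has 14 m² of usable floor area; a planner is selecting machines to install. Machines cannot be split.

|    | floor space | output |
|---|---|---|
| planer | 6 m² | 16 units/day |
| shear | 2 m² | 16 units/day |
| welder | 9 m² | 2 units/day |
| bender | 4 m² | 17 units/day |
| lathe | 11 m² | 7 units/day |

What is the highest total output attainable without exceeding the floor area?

49

Allowing fractional choices, the relaxed optimum would be about 50.3, but machines are indivisible.
planer + shear + bender: floor space 6 + 2 + 4 = 12 ≤ 14, output 16 + 16 + 17 = 49.
shear + bender: floor space 2 + 4 = 6 ≤ 14, output 16 + 17 = 33.
Best is planer, shear, and bender with total output 49.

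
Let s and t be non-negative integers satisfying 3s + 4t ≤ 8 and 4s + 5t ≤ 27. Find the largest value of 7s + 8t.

16

(s,t)=(0,2) is feasible, giving 16.
(s,t)=(1,1) is feasible, giving 15.
The best lattice point is (0,2), giving 16.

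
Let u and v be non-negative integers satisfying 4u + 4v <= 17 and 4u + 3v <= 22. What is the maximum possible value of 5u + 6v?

The continuous relaxation peaks at (0, 4.25) with value 25.50; rounding to a feasible lattice point costs some objective.
(u,v)=(0,4): 4·0+4·4=16≤17, 4·0+3·4=12≤22, objective 24.
(u,v)=(1,3): 4·1+4·3=16≤17, 4·1+3·3=13≤22, objective 23.
(u,v)=(0,3): 4·0+4·3=12≤17, 4·0+3·3=9≤22, objective 18.
Maximum is 24 at (u,v)=(0,4).

24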